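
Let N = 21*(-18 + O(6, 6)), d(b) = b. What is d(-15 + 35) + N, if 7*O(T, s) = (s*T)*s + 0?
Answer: 290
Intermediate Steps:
O(T, s) = T*s²/7 (O(T, s) = ((s*T)*s + 0)/7 = ((T*s)*s + 0)/7 = (T*s² + 0)/7 = (T*s²)/7 = T*s²/7)
N = 270 (N = 21*(-18 + (⅐)*6*6²) = 21*(-18 + (⅐)*6*36) = 21*(-18 + 216/7) = 21*(90/7) = 270)
d(-15 + 35) + N = (-15 + 35) + 270 = 20 + 270 = 290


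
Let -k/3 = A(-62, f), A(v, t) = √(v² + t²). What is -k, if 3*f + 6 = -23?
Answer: √35437 ≈ 188.25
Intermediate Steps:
f = -29/3 (f = -2 + (⅓)*(-23) = -2 - 23/3 = -29/3 ≈ -9.6667)
A(v, t) = √(t² + v²)
k = -√35437 (k = -3*√((-29/3)² + (-62)²) = -3*√(841/9 + 3844) = -√35437 ≈ -188.25)
-k = -(-1)*√35437 = √35437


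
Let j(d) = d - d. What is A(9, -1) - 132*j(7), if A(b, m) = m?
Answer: -1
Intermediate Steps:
j(d) = 0
A(9, -1) - 132*j(7) = -1 - 132*0 = -1 + 0 = -1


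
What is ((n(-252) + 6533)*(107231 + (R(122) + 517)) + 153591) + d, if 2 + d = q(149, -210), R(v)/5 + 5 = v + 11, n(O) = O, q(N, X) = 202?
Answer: 680938819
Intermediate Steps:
R(v) = 30 + 5*v (R(v) = -25 + 5*(v + 11) = -25 + 5*(11 + v) = -25 + (55 + 5*v) = 30 + 5*v)
d = 200 (d = -2 + 202 = 200)
((n(-252) + 6533)*(107231 + (R(122) + 517)) + 153591) + d = ((-252 + 6533)*(107231 + ((30 + 5*122) + 517)) + 153591) + 200 = (6281*(107231 + ((30 + 610) + 517)) + 153591) + 200 = (6281*(107231 + (640 + 517)) + 153591) + 200 = (6281*(107231 + 1157) + 153591) + 200 = (6281*108388 + 153591) + 200 = (680785028 + 153591) + 200 = 680938619 + 200 = 680938819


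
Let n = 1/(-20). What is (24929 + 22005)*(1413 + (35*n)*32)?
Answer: 63689438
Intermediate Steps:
n = -1/20 ≈ -0.050000
(24929 + 22005)*(1413 + (35*n)*32) = (24929 + 22005)*(1413 + (35*(-1/20))*32) = 46934*(1413 - 7/4*32) = 46934*(1413 - 56) = 46934*1357 = 63689438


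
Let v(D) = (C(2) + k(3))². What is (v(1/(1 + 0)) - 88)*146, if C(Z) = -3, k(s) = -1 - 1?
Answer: -9198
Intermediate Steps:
k(s) = -2
v(D) = 25 (v(D) = (-3 - 2)² = (-5)² = 25)
(v(1/(1 + 0)) - 88)*146 = (25 - 88)*146 = -63*146 = -9198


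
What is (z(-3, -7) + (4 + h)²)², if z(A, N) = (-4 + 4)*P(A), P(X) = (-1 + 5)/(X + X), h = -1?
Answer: 81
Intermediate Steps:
P(X) = 2/X (P(X) = 4/((2*X)) = 4*(1/(2*X)) = 2/X)
z(A, N) = 0 (z(A, N) = (-4 + 4)*(2/A) = 0*(2/A) = 0)
(z(-3, -7) + (4 + h)²)² = (0 + (4 - 1)²)² = (0 + 3²)² = (0 + 9)² = 9² = 81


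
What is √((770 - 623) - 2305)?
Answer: I*√2158 ≈ 46.454*I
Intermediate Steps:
√((770 - 623) - 2305) = √(147 - 2305) = √(-2158) = I*√2158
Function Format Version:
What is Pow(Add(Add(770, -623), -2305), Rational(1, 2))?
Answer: Mul(I, Pow(2158, Rational(1, 2))) ≈ Mul(46.454, I)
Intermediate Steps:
Pow(Add(Add(770, -623), -2305), Rational(1, 2)) = Pow(Add(147, -2305), Rational(1, 2)) = Pow(-2158, Rational(1, 2)) = Mul(I, Pow(2158, Rational(1, 2)))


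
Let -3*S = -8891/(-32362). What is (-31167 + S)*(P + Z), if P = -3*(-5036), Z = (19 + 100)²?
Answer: -88564723277057/97086 ≈ -9.1223e+8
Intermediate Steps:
Z = 14161 (Z = 119² = 14161)
S = -8891/97086 (S = -(-8891)/(3*(-32362)) = -(-8891)*(-1)/(3*32362) = -⅓*8891/32362 = -8891/97086 ≈ -0.091579)
P = 15108
(-31167 + S)*(P + Z) = (-31167 - 8891/97086)*(15108 + 14161) = -3025888253/97086*29269 = -88564723277057/97086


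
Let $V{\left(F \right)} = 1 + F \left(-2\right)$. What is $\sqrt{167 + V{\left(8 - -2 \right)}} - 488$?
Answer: $-488 + 2 \sqrt{37} \approx -475.83$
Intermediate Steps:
$V{\left(F \right)} = 1 - 2 F$
$\sqrt{167 + V{\left(8 - -2 \right)}} - 488 = \sqrt{167 + \left(1 - 2 \left(8 - -2\right)\right)} - 488 = \sqrt{167 + \left(1 - 2 \left(8 + 2\right)\right)} - 488 = \sqrt{167 + \left(1 - 20\right)} - 488 = \sqrt{167 - 19} - 488 = \sqrt{148} - 488 = 2 \sqrt{37} - 488 = -488 + 2 \sqrt{37}$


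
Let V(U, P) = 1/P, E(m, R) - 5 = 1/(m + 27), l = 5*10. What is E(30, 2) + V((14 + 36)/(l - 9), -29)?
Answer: 8237/1653 ≈ 4.9831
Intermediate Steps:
l = 50
E(m, R) = 5 + 1/(27 + m) (E(m, R) = 5 + 1/(m + 27) = 5 + 1/(27 + m))
E(30, 2) + V((14 + 36)/(l - 9), -29) = (136 + 5*30)/(27 + 30) + 1/(-29) = (136 + 150)/57 - 1/29 = (1/57)*286 - 1/29 = 286/57 - 1/29 = 8237/1653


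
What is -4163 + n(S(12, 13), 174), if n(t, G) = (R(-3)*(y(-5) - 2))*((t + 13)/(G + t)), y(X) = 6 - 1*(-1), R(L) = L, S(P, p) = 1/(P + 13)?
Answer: -18118103/4351 ≈ -4164.1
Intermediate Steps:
S(P, p) = 1/(13 + P)
y(X) = 7 (y(X) = 6 + 1 = 7)
n(t, G) = -15*(13 + t)/(G + t) (n(t, G) = (-3*(7 - 2))*((t + 13)/(G + t)) = (-3*5)*((13 + t)/(G + t)) = -15*(13 + t)/(G + t))
-4163 + n(S(12, 13), 174) = -4163 + 15*(-13 - 1/(13 + 12))/(174 + 1/(13 + 12)) = -4163 + 15*(-13 - 1/25)/(174 + 1/25) = -4163 + 15*(-13 - 1*1/25)/(174 + 1/25) = -4163 + 15*(-13 - 1/25)/(4351/25) = -4163 + 15*(25/4351)*(-326/25) = -4163 - 4890/4351 = -18118103/4351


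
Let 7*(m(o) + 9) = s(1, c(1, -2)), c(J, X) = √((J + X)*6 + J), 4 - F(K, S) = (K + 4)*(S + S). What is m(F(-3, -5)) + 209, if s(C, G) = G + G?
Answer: 200 + 2*I*√5/7 ≈ 200.0 + 0.63888*I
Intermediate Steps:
F(K, S) = 4 - 2*S*(4 + K) (F(K, S) = 4 - (K + 4)*(S + S) = 4 - (4 + K)*2*S = 4 - 2*S*(4 + K))
c(J, X) = √(6*X + 7*J) (c(J, X) = √((6*J + 6*X) + J) = √(6*X + 7*J))
s(C, G) = 2*G
m(o) = -9 + 2*I*√5/7 (m(o) = -9 + (2*√(6*(-2) + 7*1))/7 = -9 + (2*√(-12 + 7))/7 = -9 + (2*√(-5))/7 = -9 + (2*(I*√5))/7 = -9 + (2*I*√5)/7 = -9 + 2*I*√5/7)
m(F(-3, -5)) + 209 = (-9 + 2*I*√5/7) + 209 = 200 + 2*I*√5/7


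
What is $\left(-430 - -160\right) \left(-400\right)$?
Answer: $108000$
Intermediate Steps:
$\left(-430 - -160\right) \left(-400\right) = \left(-430 + \left(-19 + 179\right)\right) \left(-400\right) = \left(-430 + 160\right) \left(-400\right) = \left(-270\right) \left(-400\right) = 108000$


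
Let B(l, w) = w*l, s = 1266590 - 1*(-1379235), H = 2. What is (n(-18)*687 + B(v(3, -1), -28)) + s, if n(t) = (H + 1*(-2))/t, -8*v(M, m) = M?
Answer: 5291671/2 ≈ 2.6458e+6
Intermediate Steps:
v(M, m) = -M/8
s = 2645825 (s = 1266590 + 1379235 = 2645825)
B(l, w) = l*w
n(t) = 0 (n(t) = (2 + 1*(-2))/t = (2 - 2)/t = 0/t = 0)
(n(-18)*687 + B(v(3, -1), -28)) + s = (0*687 - ⅛*3*(-28)) + 2645825 = (0 - 3/8*(-28)) + 2645825 = (0 + 21/2) + 2645825 = 21/2 + 2645825 = 5291671/2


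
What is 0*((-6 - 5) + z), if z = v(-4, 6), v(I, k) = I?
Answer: 0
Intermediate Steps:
z = -4
0*((-6 - 5) + z) = 0*((-6 - 5) - 4) = 0*(-11 - 4) = 0*(-15) = 0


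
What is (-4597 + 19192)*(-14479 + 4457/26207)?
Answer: -5538024528120/26207 ≈ -2.1132e+8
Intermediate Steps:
(-4597 + 19192)*(-14479 + 4457/26207) = 14595*(-14479 + 4457*(1/26207)) = 14595*(-14479 + 4457/26207) = 14595*(-379446696/26207) = -5538024528120/26207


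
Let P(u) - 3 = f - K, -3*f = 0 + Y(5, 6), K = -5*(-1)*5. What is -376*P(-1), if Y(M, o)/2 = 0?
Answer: 8272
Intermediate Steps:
Y(M, o) = 0 (Y(M, o) = 2*0 = 0)
K = 25 (K = 5*5 = 25)
f = 0 (f = -(0 + 0)/3 = -1/3*0 = 0)
P(u) = -22 (P(u) = 3 + (0 - 1*25) = 3 + (0 - 25) = 3 - 25 = -22)
-376*P(-1) = -376*(-22) = 8272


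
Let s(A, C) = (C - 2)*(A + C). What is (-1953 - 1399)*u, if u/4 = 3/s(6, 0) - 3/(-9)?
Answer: -3352/3 ≈ -1117.3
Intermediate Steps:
s(A, C) = (-2 + C)*(A + C)
u = 1/3 (u = 4*(3/(0**2 - 2*6 - 2*0 + 6*0) - 3/(-9)) = 4*(3/(0 - 12 + 0 + 0) - 3*(-1/9)) = 4*(3/(-12) + 1/3) = 4*(3*(-1/12) + 1/3) = 4*(-1/4 + 1/3) = 4*(1/12) = 1/3 ≈ 0.33333)
(-1953 - 1399)*u = (-1953 - 1399)*(1/3) = -3352*1/3 = -3352/3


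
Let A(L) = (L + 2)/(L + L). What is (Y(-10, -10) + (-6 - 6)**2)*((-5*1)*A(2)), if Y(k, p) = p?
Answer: -670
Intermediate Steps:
A(L) = (2 + L)/(2*L) (A(L) = (2 + L)/((2*L)) = (2 + L)*(1/(2*L)) = (2 + L)/(2*L))
(Y(-10, -10) + (-6 - 6)**2)*((-5*1)*A(2)) = (-10 + (-6 - 6)**2)*((-5*1)*((1/2)*(2 + 2)/2)) = (-10 + (-12)**2)*(-5*4/(2*2)) = (-10 + 144)*(-5*1) = 134*(-5) = -670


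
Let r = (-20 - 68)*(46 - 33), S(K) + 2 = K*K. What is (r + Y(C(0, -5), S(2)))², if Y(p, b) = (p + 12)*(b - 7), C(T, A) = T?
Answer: 1449616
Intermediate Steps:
S(K) = -2 + K² (S(K) = -2 + K*K = -2 + K²)
Y(p, b) = (-7 + b)*(12 + p) (Y(p, b) = (12 + p)*(-7 + b) = (-7 + b)*(12 + p))
r = -1144 (r = -88*13 = -1144)
(r + Y(C(0, -5), S(2)))² = (-1144 + (-84 - 7*0 + 12*(-2 + 2²) + (-2 + 2²)*0))² = (-1144 + (-84 + 0 + 12*(-2 + 4) + (-2 + 4)*0))² = (-1144 + (-84 + 0 + 12*2 + 2*0))² = (-1144 + (-84 + 0 + 24 + 0))² = (-1144 - 60)² = (-1204)² = 1449616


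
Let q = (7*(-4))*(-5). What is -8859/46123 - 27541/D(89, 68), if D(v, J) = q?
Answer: -181644829/922460 ≈ -196.91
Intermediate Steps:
q = 140 (q = -28*(-5) = 140)
D(v, J) = 140
-8859/46123 - 27541/D(89, 68) = -8859/46123 - 27541/140 = -181644829/922460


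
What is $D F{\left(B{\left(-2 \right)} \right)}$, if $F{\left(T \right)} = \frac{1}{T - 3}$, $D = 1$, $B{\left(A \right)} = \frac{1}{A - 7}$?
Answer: $- \frac{9}{28} \approx -0.32143$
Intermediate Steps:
$B{\left(A \right)} = \frac{1}{-7 + A}$
$F{\left(T \right)} = \frac{1}{-3 + T}$
$D F{\left(B{\left(-2 \right)} \right)} = 1 \frac{1}{-3 + \frac{1}{-7 - 2}} = 1 \frac{1}{-3 + \frac{1}{-9}} = 1 \frac{1}{-3 - \frac{1}{9}} = 1 \frac{1}{- \frac{28}{9}} = 1 \left(- \frac{9}{28}\right) = - \frac{9}{28}$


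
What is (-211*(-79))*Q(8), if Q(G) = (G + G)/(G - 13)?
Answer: -266704/5 ≈ -53341.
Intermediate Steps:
Q(G) = 2*G/(-13 + G) (Q(G) = (2*G)/(-13 + G) = 2*G/(-13 + G))
(-211*(-79))*Q(8) = (-211*(-79))*(2*8/(-13 + 8)) = 16669*(2*8/(-5)) = 16669*(2*8*(-⅕)) = 16669*(-16/5) = -266704/5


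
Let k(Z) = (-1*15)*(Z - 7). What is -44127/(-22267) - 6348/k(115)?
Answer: 17736388/3006045 ≈ 5.9002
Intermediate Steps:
k(Z) = 105 - 15*Z (k(Z) = -15*(-7 + Z) = 105 - 15*Z)
-44127/(-22267) - 6348/k(115) = -44127/(-22267) - 6348/(105 - 15*115) = -44127*(-1/22267) - 6348/(105 - 1725) = 44127/22267 - 6348/(-1620) = 44127/22267 - 6348*(-1/1620) = 44127/22267 + 529/135 = 17736388/3006045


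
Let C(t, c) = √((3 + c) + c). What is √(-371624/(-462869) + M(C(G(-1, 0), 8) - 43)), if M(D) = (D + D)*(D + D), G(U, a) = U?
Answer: 2*√(3307915105422 - 152275232726*√19)/42079 ≈ 77.287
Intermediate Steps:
C(t, c) = √(3 + 2*c)
M(D) = 4*D² (M(D) = (2*D)*(2*D) = 4*D²)
√(-371624/(-462869) + M(C(G(-1, 0), 8) - 43)) = √(-371624/(-462869) + 4*(√(3 + 2*8) - 43)²) = √(-371624*(-1/462869) + 4*(√(3 + 16) - 43)²) = √(33784/42079 + 4*(√19 - 43)²) = √(33784/42079 + 4*(-43 + √19)²)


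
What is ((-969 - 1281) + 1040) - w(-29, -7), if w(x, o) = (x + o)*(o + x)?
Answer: -2506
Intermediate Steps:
w(x, o) = (o + x)² (w(x, o) = (o + x)*(o + x) = (o + x)²)
((-969 - 1281) + 1040) - w(-29, -7) = ((-969 - 1281) + 1040) - (-7 - 29)² = (-2250 + 1040) - 1*(-36)² = -1210 - 1*1296 = -1210 - 1296 = -2506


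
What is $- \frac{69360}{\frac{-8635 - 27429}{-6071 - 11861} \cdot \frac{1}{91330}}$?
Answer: $- \frac{3549778821300}{1127} \approx -3.1498 \cdot 10^{9}$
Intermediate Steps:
$- \frac{69360}{\frac{-8635 - 27429}{-6071 - 11861} \cdot \frac{1}{91330}} = - \frac{69360}{- \frac{36064}{-17932} \cdot \frac{1}{91330}} = - \frac{69360}{\left(-36064\right) \left(- \frac{1}{17932}\right) \frac{1}{91330}} = - \frac{69360}{\frac{9016}{4483} \cdot \frac{1}{91330}} = - \frac{69360}{\frac{4508}{204716195}} = \left(-69360\right) \frac{204716195}{4508} = - \frac{3549778821300}{1127}$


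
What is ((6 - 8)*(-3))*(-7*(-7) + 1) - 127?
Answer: 173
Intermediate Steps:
((6 - 8)*(-3))*(-7*(-7) + 1) - 127 = (-2*(-3))*(49 + 1) - 127 = 6*50 - 127 = 300 - 127 = 173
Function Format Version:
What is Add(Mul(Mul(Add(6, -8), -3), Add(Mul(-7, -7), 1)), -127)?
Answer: 173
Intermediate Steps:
Add(Mul(Mul(Add(6, -8), -3), Add(Mul(-7, -7), 1)), -127) = Add(Mul(Mul(-2, -3), Add(49, 1)), -127) = Add(Mul(6, 50), -127) = Add(300, -127) = 173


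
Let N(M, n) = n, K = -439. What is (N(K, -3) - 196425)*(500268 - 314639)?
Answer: -36462733212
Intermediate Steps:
(N(K, -3) - 196425)*(500268 - 314639) = (-3 - 196425)*(500268 - 314639) = -196428*185629 = -36462733212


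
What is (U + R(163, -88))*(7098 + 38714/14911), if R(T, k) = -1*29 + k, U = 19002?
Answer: 153806691840/1147 ≈ 1.3409e+8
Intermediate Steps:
R(T, k) = -29 + k
(U + R(163, -88))*(7098 + 38714/14911) = (19002 + (-29 - 88))*(7098 + 38714/14911) = (19002 - 117)*(7098 + 38714*(1/14911)) = 18885*(7098 + 2978/1147) = 18885*(8144384/1147) = 153806691840/1147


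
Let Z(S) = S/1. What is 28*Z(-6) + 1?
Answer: -167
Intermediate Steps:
Z(S) = S (Z(S) = S*1 = S)
28*Z(-6) + 1 = 28*(-6) + 1 = -168 + 1 = -167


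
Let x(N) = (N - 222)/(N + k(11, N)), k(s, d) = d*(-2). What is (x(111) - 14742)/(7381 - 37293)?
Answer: 14741/29912 ≈ 0.49281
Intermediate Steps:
k(s, d) = -2*d
x(N) = -(-222 + N)/N (x(N) = (N - 222)/(N - 2*N) = (-222 + N)/((-N)) = (-222 + N)*(-1/N) = -(-222 + N)/N)
(x(111) - 14742)/(7381 - 37293) = ((222 - 1*111)/111 - 14742)/(7381 - 37293) = ((222 - 111)/111 - 14742)/(-29912) = ((1/111)*111 - 14742)*(-1/29912) = (1 - 14742)*(-1/29912) = -14741*(-1/29912) = 14741/29912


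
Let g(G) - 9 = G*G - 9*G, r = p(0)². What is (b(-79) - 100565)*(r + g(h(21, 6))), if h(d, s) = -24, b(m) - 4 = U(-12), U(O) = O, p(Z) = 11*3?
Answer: -190082970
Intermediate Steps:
p(Z) = 33
r = 1089 (r = 33² = 1089)
b(m) = -8 (b(m) = 4 - 12 = -8)
g(G) = 9 + G² - 9*G (g(G) = 9 + (G*G - 9*G) = 9 + (G² - 9*G) = 9 + G² - 9*G)
(b(-79) - 100565)*(r + g(h(21, 6))) = (-8 - 100565)*(1089 + (9 + (-24)² - 9*(-24))) = -100573*(1089 + (9 + 576 + 216)) = -100573*(1089 + 801) = -100573*1890 = -190082970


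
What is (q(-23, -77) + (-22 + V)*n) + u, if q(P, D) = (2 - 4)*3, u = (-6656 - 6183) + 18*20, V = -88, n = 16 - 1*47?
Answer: -9075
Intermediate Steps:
n = -31 (n = 16 - 47 = -31)
u = -12479 (u = -12839 + 360 = -12479)
q(P, D) = -6 (q(P, D) = -2*3 = -6)
(q(-23, -77) + (-22 + V)*n) + u = (-6 + (-22 - 88)*(-31)) - 12479 = (-6 - 110*(-31)) - 12479 = (-6 + 3410) - 12479 = 3404 - 12479 = -9075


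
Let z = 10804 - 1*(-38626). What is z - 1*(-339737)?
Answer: 389167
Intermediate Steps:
z = 49430 (z = 10804 + 38626 = 49430)
z - 1*(-339737) = 49430 - 1*(-339737) = 49430 + 339737 = 389167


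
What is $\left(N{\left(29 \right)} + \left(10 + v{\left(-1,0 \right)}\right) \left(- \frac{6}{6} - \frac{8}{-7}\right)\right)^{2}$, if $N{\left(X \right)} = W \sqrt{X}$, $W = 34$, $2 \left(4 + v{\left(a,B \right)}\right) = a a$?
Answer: $\frac{6570873}{196} + \frac{442 \sqrt{29}}{7} \approx 33865.0$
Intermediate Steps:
$v{\left(a,B \right)} = -4 + \frac{a^{2}}{2}$ ($v{\left(a,B \right)} = -4 + \frac{a a}{2} = -4 + \frac{a^{2}}{2}$)
$N{\left(X \right)} = 34 \sqrt{X}$
$\left(N{\left(29 \right)} + \left(10 + v{\left(-1,0 \right)}\right) \left(- \frac{6}{6} - \frac{8}{-7}\right)\right)^{2} = \left(34 \sqrt{29} + \left(10 - \left(4 - \frac{\left(-1\right)^{2}}{2}\right)\right) \left(- \frac{6}{6} - \frac{8}{-7}\right)\right)^{2} = \left(34 \sqrt{29} + \left(10 + \left(-4 + \frac{1}{2} \cdot 1\right)\right) \left(\left(-6\right) \frac{1}{6} - - \frac{8}{7}\right)\right)^{2} = \left(34 \sqrt{29} + \left(10 + \left(-4 + \frac{1}{2}\right)\right) \left(-1 + \frac{8}{7}\right)\right)^{2} = \left(34 \sqrt{29} + \left(10 - \frac{7}{2}\right) \frac{1}{7}\right)^{2} = \left(34 \sqrt{29} + \frac{13}{2} \cdot \frac{1}{7}\right)^{2} = \left(34 \sqrt{29} + \frac{13}{14}\right)^{2} = \left(\frac{13}{14} + 34 \sqrt{29}\right)^{2}$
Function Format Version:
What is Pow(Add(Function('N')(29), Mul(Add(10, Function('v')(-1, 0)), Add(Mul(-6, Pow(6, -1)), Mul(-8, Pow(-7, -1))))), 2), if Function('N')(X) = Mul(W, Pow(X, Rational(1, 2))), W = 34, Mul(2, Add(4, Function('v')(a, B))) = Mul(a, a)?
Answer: Add(Rational(6570873, 196), Mul(Rational(442, 7), Pow(29, Rational(1, 2)))) ≈ 33865.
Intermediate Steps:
Function('v')(a, B) = Add(-4, Mul(Rational(1, 2), Pow(a, 2))) (Function('v')(a, B) = Add(-4, Mul(Rational(1, 2), Mul(a, a))) = Add(-4, Mul(Rational(1, 2), Pow(a, 2))))
Function('N')(X) = Mul(34, Pow(X, Rational(1, 2)))
Pow(Add(Function('N')(29), Mul(Add(10, Function('v')(-1, 0)), Add(Mul(-6, Pow(6, -1)), Mul(-8, Pow(-7, -1))))), 2) = Pow(Add(Mul(34, Pow(29, Rational(1, 2))), Mul(Add(10, Add(-4, Mul(Rational(1, 2), Pow(-1, 2)))), Add(Mul(-6, Pow(6, -1)), Mul(-8, Pow(-7, -1))))), 2) = Pow(Add(Mul(34, Pow(29, Rational(1, 2))), Mul(Add(10, Add(-4, Mul(Rational(1, 2), 1))), Add(Mul(-6, Rational(1, 6)), Mul(-8, Rational(-1, 7))))), 2) = Pow(Add(Mul(34, Pow(29, Rational(1, 2))), Mul(Add(10, Add(-4, Rational(1, 2))), Add(-1, Rational(8, 7)))), 2) = Pow(Add(Mul(34, Pow(29, Rational(1, 2))), Mul(Add(10, Rational(-7, 2)), Rational(1, 7))), 2) = Pow(Add(Mul(34, Pow(29, Rational(1, 2))), Mul(Rational(13, 2), Rational(1, 7))), 2) = Pow(Add(Mul(34, Pow(29, Rational(1, 2))), Rational(13, 14)), 2) = Pow(Add(Rational(13, 14), Mul(34, Pow(29, Rational(1, 2)))), 2)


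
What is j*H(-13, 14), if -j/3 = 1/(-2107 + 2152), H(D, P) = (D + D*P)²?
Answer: -2535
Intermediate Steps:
j = -1/15 (j = -3/(-2107 + 2152) = -3/45 = -3*1/45 = -1/15 ≈ -0.066667)
j*H(-13, 14) = -(-13)²*(1 + 14)²/15 = -169*15²/15 = -169*225/15 = -1/15*38025 = -2535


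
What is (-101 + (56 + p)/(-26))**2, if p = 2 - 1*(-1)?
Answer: 7209225/676 ≈ 10665.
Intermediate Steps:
p = 3 (p = 2 + 1 = 3)
(-101 + (56 + p)/(-26))**2 = (-101 + (56 + 3)/(-26))**2 = (-101 + 59*(-1/26))**2 = (-101 - 59/26)**2 = (-2685/26)**2 = 7209225/676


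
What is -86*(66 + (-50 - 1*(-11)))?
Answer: -2322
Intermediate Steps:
-86*(66 + (-50 - 1*(-11))) = -86*(66 + (-50 + 11)) = -86*(66 - 39) = -86*27 = -2322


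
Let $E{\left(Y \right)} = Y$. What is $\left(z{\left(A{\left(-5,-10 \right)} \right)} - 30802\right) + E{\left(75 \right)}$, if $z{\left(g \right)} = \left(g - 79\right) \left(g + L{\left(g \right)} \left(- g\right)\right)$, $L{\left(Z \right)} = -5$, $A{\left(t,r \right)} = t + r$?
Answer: $-22267$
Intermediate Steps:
$A{\left(t,r \right)} = r + t$
$z{\left(g \right)} = 6 g \left(-79 + g\right)$ ($z{\left(g \right)} = \left(g - 79\right) \left(g - 5 \left(- g\right)\right) = \left(-79 + g\right) \left(g + 5 g\right) = \left(-79 + g\right) 6 g = 6 g \left(-79 + g\right)$)
$\left(z{\left(A{\left(-5,-10 \right)} \right)} - 30802\right) + E{\left(75 \right)} = \left(6 \left(-10 - 5\right) \left(-79 - 15\right) - 30802\right) + 75 = \left(6 \left(-15\right) \left(-79 - 15\right) - 30802\right) + 75 = \left(6 \left(-15\right) \left(-94\right) - 30802\right) + 75 = \left(8460 - 30802\right) + 75 = -22342 + 75 = -22267$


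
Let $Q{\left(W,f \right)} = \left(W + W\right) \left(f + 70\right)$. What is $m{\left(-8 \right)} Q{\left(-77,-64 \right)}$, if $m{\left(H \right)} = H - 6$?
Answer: $12936$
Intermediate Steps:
$m{\left(H \right)} = -6 + H$ ($m{\left(H \right)} = H - 6 = -6 + H$)
$Q{\left(W,f \right)} = 2 W \left(70 + f\right)$
$m{\left(-8 \right)} Q{\left(-77,-64 \right)} = \left(-6 - 8\right) 2 \left(-77\right) \left(70 - 64\right) = - 14 \cdot 2 \left(-77\right) 6 = \left(-14\right) \left(-924\right) = 12936$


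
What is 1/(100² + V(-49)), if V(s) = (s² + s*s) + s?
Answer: 1/14753 ≈ 6.7783e-5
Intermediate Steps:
V(s) = s + 2*s² (V(s) = (s² + s²) + s = 2*s² + s = s + 2*s²)
1/(100² + V(-49)) = 1/(100² - 49*(1 + 2*(-49))) = 1/(10000 - 49*(1 - 98)) = 1/(10000 - 49*(-97)) = 1/(10000 + 4753) = 1/14753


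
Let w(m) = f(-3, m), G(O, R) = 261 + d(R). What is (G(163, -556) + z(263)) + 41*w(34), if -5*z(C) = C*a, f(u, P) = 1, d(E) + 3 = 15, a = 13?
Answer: -1849/5 ≈ -369.80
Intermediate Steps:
d(E) = 12 (d(E) = -3 + 15 = 12)
G(O, R) = 273 (G(O, R) = 261 + 12 = 273)
w(m) = 1
z(C) = -13*C/5 (z(C) = -C*13/5 = -13*C/5)
(G(163, -556) + z(263)) + 41*w(34) = (273 - 13/5*263) + 41*1 = (273 - 3419/5) + 41 = -2054/5 + 41 = -1849/5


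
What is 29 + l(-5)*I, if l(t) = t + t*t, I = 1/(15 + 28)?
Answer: 1267/43 ≈ 29.465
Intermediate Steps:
I = 1/43 ≈ 0.023256
l(t) = t + t**2
29 + l(-5)*I = 29 - 5*(1 - 5)*(1/43) = 29 - 5*(-4)*(1/43) = 29 + 20*(1/43) = 29 + 20/43 = 1267/43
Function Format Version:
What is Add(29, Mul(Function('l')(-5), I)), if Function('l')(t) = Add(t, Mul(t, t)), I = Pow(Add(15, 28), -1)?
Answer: Rational(1267, 43) ≈ 29.465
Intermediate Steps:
I = Rational(1, 43) (I = Pow(43, -1) = Rational(1, 43) ≈ 0.023256)
Function('l')(t) = Add(t, Pow(t, 2))
Add(29, Mul(Function('l')(-5), I)) = Add(29, Mul(Mul(-5, Add(1, -5)), Rational(1, 43))) = Add(29, Mul(Mul(-5, -4), Rational(1, 43))) = Add(29, Mul(20, Rational(1, 43))) = Add(29, Rational(20, 43)) = Rational(1267, 43)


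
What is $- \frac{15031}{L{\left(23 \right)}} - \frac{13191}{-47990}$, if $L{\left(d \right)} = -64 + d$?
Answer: $\frac{721878521}{1967590} \approx 366.88$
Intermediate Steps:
$- \frac{15031}{L{\left(23 \right)}} - \frac{13191}{-47990} = - \frac{15031}{-64 + 23} - \frac{13191}{-47990} = - \frac{15031}{-41} - - \frac{13191}{47990} = \left(-15031\right) \left(- \frac{1}{41}\right) + \frac{13191}{47990} = \frac{15031}{41} + \frac{13191}{47990} = \frac{721878521}{1967590}$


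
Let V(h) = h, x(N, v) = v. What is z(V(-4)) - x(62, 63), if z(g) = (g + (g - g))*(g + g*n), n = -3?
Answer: -95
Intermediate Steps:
z(g) = -2*g**2 (z(g) = (g + (g - g))*(g + g*(-3)) = (g + 0)*(g - 3*g) = g*(-2*g) = -2*g**2)
z(V(-4)) - x(62, 63) = -2*(-4)**2 - 1*63 = -2*16 - 63 = -32 - 63 = -95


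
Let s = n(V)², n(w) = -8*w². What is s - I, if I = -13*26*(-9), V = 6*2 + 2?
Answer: 2455582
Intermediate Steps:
V = 14 (V = 12 + 2 = 14)
I = 3042 (I = -338*(-9) = 3042)
s = 2458624 (s = (-8*14²)² = (-8*196)² = (-1568)² = 2458624)
s - I = 2458624 - 1*3042 = 2458624 - 3042 = 2455582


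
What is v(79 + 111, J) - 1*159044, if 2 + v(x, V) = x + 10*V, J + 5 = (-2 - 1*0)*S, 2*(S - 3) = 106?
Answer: -160026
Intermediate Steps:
S = 56 (S = 3 + (½)*106 = 3 + 53 = 56)
J = -117 (J = -5 + (-2 - 1*0)*56 = -5 + (-2 + 0)*56 = -5 - 2*56 = -5 - 112 = -117)
v(x, V) = -2 + x + 10*V (v(x, V) = -2 + (x + 10*V) = -2 + x + 10*V)
v(79 + 111, J) - 1*159044 = (-2 + (79 + 111) + 10*(-117)) - 1*159044 = (-2 + 190 - 1170) - 159044 = -982 - 159044 = -160026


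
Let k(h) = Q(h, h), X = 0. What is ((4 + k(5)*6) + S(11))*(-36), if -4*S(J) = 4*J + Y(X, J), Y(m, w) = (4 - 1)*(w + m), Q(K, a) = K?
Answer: -531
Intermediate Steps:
k(h) = h
Y(m, w) = 3*m + 3*w (Y(m, w) = 3*(m + w) = 3*m + 3*w)
S(J) = -7*J/4 (S(J) = -(4*J + (3*0 + 3*J))/4 = -(4*J + (0 + 3*J))/4 = -(4*J + 3*J)/4 = -7*J/4)
((4 + k(5)*6) + S(11))*(-36) = ((4 + 5*6) - 7/4*11)*(-36) = ((4 + 30) - 77/4)*(-36) = (34 - 77/4)*(-36) = (59/4)*(-36) = -531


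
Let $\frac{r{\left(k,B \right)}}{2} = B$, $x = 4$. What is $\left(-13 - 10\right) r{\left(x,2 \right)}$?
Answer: $-92$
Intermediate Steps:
$r{\left(k,B \right)} = 2 B$
$\left(-13 - 10\right) r{\left(x,2 \right)} = \left(-13 - 10\right) 2 \cdot 2 = \left(-23\right) 4 = -92$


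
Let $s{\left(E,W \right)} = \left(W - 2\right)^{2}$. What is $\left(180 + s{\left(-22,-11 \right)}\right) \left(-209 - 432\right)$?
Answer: $-223709$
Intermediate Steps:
$s{\left(E,W \right)} = \left(-2 + W\right)^{2}$
$\left(180 + s{\left(-22,-11 \right)}\right) \left(-209 - 432\right) = \left(180 + \left(-2 - 11\right)^{2}\right) \left(-209 - 432\right) = \left(180 + \left(-13\right)^{2}\right) \left(-641\right) = \left(180 + 169\right) \left(-641\right) = 349 \left(-641\right) = -223709$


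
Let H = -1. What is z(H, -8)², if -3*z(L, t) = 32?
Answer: 1024/9 ≈ 113.78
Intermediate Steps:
z(L, t) = -32/3 (z(L, t) = -⅓*32 = -32/3)
z(H, -8)² = (-32/3)² = 1024/9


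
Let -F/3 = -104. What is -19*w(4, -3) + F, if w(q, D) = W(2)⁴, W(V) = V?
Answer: 8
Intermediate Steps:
F = 312 (F = -3*(-104) = 312)
w(q, D) = 16 (w(q, D) = 2⁴ = 16)
-19*w(4, -3) + F = -19*16 + 312 = -304 + 312 = 8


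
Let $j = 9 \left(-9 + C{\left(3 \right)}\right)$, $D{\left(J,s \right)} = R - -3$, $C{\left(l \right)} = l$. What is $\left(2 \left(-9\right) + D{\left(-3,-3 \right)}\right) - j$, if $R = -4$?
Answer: $35$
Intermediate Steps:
$D{\left(J,s \right)} = -1$ ($D{\left(J,s \right)} = -4 - -3 = -4 + 3 = -1$)
$j = -54$ ($j = 9 \left(-9 + 3\right) = 9 \left(-6\right) = -54$)
$\left(2 \left(-9\right) + D{\left(-3,-3 \right)}\right) - j = \left(2 \left(-9\right) - 1\right) - -54 = \left(-18 - 1\right) + 54 = -19 + 54 = 35$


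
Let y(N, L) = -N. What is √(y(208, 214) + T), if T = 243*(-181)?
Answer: I*√44191 ≈ 210.22*I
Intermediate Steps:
T = -43983
√(y(208, 214) + T) = √(-1*208 - 43983) = √(-208 - 43983) = √(-44191) = I*√44191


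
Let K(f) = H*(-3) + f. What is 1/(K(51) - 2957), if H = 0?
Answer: -1/2906 ≈ -0.00034412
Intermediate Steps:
K(f) = f (K(f) = 0*(-3) + f = 0 + f = f)
1/(K(51) - 2957) = 1/(51 - 2957) = 1/(-2906) = -1/2906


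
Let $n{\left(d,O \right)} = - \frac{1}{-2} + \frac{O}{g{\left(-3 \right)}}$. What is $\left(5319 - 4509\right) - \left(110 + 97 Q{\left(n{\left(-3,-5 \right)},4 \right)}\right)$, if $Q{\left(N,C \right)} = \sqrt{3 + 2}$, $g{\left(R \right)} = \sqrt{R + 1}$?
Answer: $700 - 97 \sqrt{5} \approx 483.1$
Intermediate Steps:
$g{\left(R \right)} = \sqrt{1 + R}$
$n{\left(d,O \right)} = \frac{1}{2} - \frac{i O \sqrt{2}}{2}$ ($n{\left(d,O \right)} = - \frac{1}{-2} + \frac{O}{\sqrt{1 - 3}} = \left(-1\right) \left(- \frac{1}{2}\right) + \frac{O}{\sqrt{-2}} = \frac{1}{2} + \frac{O}{i \sqrt{2}} = \frac{1}{2} + O \left(- \frac{i \sqrt{2}}{2}\right) = \frac{1}{2} - \frac{i O \sqrt{2}}{2}$)
$Q{\left(N,C \right)} = \sqrt{5}$
$\left(5319 - 4509\right) - \left(110 + 97 Q{\left(n{\left(-3,-5 \right)},4 \right)}\right) = \left(5319 - 4509\right) - \left(110 + 97 \sqrt{5}\right) = 810 - \left(110 + 97 \sqrt{5}\right) = 700 - 97 \sqrt{5}$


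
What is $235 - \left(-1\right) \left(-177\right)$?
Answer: $58$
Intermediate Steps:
$235 - \left(-1\right) \left(-177\right) = 235 - 177 = 58$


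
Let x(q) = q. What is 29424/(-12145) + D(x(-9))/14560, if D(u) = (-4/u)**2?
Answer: -8852371/3653910 ≈ -2.4227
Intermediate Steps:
D(u) = 16/u**2
29424/(-12145) + D(x(-9))/14560 = 29424/(-12145) + (16/(-9)**2)/14560 = 29424*(-1/12145) + (16*(1/81))*(1/14560) = -29424/12145 + (16/81)*(1/14560) = -29424/12145 + 1/73710 = -8852371/3653910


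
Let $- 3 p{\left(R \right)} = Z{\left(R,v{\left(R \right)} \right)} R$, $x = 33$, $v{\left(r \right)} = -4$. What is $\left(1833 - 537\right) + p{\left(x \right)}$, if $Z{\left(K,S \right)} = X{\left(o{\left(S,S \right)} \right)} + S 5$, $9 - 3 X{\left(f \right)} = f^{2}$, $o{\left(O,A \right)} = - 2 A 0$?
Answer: $1483$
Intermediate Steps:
$o{\left(O,A \right)} = 0$
$X{\left(f \right)} = 3 - \frac{f^{2}}{3}$
$Z{\left(K,S \right)} = 3 + 5 S$ ($Z{\left(K,S \right)} = \left(3 - \frac{0^{2}}{3}\right) + S 5 = \left(3 - 0\right) + 5 S = \left(3 + 0\right) + 5 S = 3 + 5 S$)
$p{\left(R \right)} = \frac{17 R}{3}$ ($p{\left(R \right)} = - \frac{\left(3 + 5 \left(-4\right)\right) R}{3} = - \frac{\left(3 - 20\right) R}{3} = - \frac{\left(-17\right) R}{3} = \frac{17 R}{3}$)
$\left(1833 - 537\right) + p{\left(x \right)} = \left(1833 - 537\right) + \frac{17}{3} \cdot 33 = 1296 + 187 = 1483$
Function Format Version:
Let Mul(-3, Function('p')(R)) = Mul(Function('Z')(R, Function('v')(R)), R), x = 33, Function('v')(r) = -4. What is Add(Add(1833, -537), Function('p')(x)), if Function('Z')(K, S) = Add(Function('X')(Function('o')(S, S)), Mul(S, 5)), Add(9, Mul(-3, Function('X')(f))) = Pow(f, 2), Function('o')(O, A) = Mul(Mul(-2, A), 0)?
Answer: 1483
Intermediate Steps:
Function('o')(O, A) = 0
Function('X')(f) = Add(3, Mul(Rational(-1, 3), Pow(f, 2)))
Function('Z')(K, S) = Add(3, Mul(5, S)) (Function('Z')(K, S) = Add(Add(3, Mul(Rational(-1, 3), Pow(0, 2))), Mul(S, 5)) = Add(Add(3, Mul(Rational(-1, 3), 0)), Mul(5, S)) = Add(Add(3, 0), Mul(5, S)) = Add(3, Mul(5, S)))
Function('p')(R) = Mul(Rational(17, 3), R) (Function('p')(R) = Mul(Rational(-1, 3), Mul(Add(3, Mul(5, -4)), R)) = Mul(Rational(-1, 3), Mul(Add(3, -20), R)) = Mul(Rational(-1, 3), Mul(-17, R)) = Mul(Rational(17, 3), R))
Add(Add(1833, -537), Function('p')(x)) = Add(Add(1833, -537), Mul(Rational(17, 3), 33)) = Add(1296, 187) = 1483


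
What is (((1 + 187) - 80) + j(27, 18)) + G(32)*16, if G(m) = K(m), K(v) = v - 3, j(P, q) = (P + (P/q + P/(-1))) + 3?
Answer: 1153/2 ≈ 576.50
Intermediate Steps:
j(P, q) = 3 + P/q (j(P, q) = (P + (P/q + P*(-1))) + 3 = (P + (P/q - P)) + 3 = (P + (-P + P/q)) + 3 = P/q + 3 = 3 + P/q)
K(v) = -3 + v
G(m) = -3 + m
(((1 + 187) - 80) + j(27, 18)) + G(32)*16 = (((1 + 187) - 80) + (3 + 27/18)) + (-3 + 32)*16 = ((188 - 80) + (3 + 27*(1/18))) + 29*16 = (108 + (3 + 3/2)) + 464 = (108 + 9/2) + 464 = 225/2 + 464 = 1153/2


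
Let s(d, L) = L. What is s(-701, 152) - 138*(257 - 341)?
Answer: 11744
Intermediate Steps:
s(-701, 152) - 138*(257 - 341) = 152 - 138*(257 - 341) = 152 - 138*(-84) = 152 + 11592 = 11744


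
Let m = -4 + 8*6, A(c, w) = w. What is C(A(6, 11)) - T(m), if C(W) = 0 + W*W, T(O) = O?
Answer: 77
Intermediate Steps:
m = 44 (m = -4 + 48 = 44)
C(W) = W² (C(W) = 0 + W² = W²)
C(A(6, 11)) - T(m) = 11² - 1*44 = 121 - 44 = 77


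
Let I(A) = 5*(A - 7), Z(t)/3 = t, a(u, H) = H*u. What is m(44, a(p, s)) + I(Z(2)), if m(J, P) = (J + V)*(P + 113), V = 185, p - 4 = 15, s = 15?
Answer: 91137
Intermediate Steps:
p = 19 (p = 4 + 15 = 19)
Z(t) = 3*t
I(A) = -35 + 5*A (I(A) = 5*(-7 + A) = -35 + 5*A)
m(J, P) = (113 + P)*(185 + J) (m(J, P) = (J + 185)*(P + 113) = (185 + J)*(113 + P) = (113 + P)*(185 + J))
m(44, a(p, s)) + I(Z(2)) = (20905 + 113*44 + 185*(15*19) + 44*(15*19)) + (-35 + 5*(3*2)) = (20905 + 4972 + 185*285 + 44*285) + (-35 + 5*6) = (20905 + 4972 + 52725 + 12540) + (-35 + 30) = 91142 - 5 = 91137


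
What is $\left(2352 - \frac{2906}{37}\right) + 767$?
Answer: $\frac{112497}{37} \approx 3040.5$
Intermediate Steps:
$\left(2352 - \frac{2906}{37}\right) + 767 = \frac{84118}{37} + 767 = \frac{112497}{37}$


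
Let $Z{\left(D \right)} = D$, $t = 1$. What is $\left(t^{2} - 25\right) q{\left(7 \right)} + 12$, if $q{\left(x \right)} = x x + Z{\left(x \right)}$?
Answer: $-1332$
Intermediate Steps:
$q{\left(x \right)} = x + x^{2}$ ($q{\left(x \right)} = x x + x = x^{2} + x = x + x^{2}$)
$\left(t^{2} - 25\right) q{\left(7 \right)} + 12 = \left(1^{2} - 25\right) 7 \left(1 + 7\right) + 12 = \left(1 - 25\right) 7 \cdot 8 + 12 = \left(-24\right) 56 + 12 = -1344 + 12 = -1332$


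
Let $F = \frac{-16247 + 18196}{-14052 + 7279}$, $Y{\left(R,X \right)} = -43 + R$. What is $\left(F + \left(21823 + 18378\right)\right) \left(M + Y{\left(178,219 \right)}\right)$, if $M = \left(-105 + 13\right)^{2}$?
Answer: $\frac{2341330766976}{6773} \approx 3.4569 \cdot 10^{8}$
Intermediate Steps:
$M = 8464$ ($M = \left(-92\right)^{2} = 8464$)
$F = - \frac{1949}{6773}$ ($F = \frac{1949}{-6773} = 1949 \left(- \frac{1}{6773}\right) = - \frac{1949}{6773} \approx -0.28776$)
$\left(F + \left(21823 + 18378\right)\right) \left(M + Y{\left(178,219 \right)}\right) = \left(- \frac{1949}{6773} + \left(21823 + 18378\right)\right) \left(8464 + \left(-43 + 178\right)\right) = \left(- \frac{1949}{6773} + 40201\right) \left(8464 + 135\right) = \frac{272279424}{6773} \cdot 8599 = \frac{2341330766976}{6773}$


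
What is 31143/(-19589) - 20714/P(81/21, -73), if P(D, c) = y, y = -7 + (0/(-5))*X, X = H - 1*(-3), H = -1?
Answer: 405548545/137123 ≈ 2957.6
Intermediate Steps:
X = 2 (X = -1 - 1*(-3) = -1 + 3 = 2)
y = -7 (y = -7 + (0/(-5))*2 = -7 + (0*(-1/5))*2 = -7 + 0*2 = -7 + 0 = -7)
P(D, c) = -7
31143/(-19589) - 20714/P(81/21, -73) = 31143/(-19589) - 20714/(-7) = 31143*(-1/19589) - 20714*(-1/7) = -31143/19589 + 20714/7 = 405548545/137123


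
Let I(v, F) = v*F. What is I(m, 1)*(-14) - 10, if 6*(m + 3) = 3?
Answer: 25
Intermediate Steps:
m = -5/2 (m = -3 + (⅙)*3 = -3 + ½ = -5/2 ≈ -2.5000)
I(v, F) = F*v
I(m, 1)*(-14) - 10 = (1*(-5/2))*(-14) - 10 = -5/2*(-14) - 10 = 35 - 10 = 25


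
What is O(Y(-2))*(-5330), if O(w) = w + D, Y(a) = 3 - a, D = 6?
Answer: -58630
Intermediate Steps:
O(w) = 6 + w (O(w) = w + 6 = 6 + w)
O(Y(-2))*(-5330) = (6 + (3 - 1*(-2)))*(-5330) = (6 + (3 + 2))*(-5330) = (6 + 5)*(-5330) = 11*(-5330) = -58630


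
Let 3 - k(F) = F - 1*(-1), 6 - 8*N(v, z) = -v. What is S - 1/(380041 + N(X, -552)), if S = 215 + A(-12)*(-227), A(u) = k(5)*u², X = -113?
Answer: 298789879651/3040221 ≈ 98279.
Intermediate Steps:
N(v, z) = ¾ + v/8 (N(v, z) = ¾ - (-1)*v/8 = ¾ + v/8)
k(F) = 2 - F (k(F) = 3 - (F - 1*(-1)) = 3 - (F + 1) = 3 - (1 + F) = 3 + (-1 - F) = 2 - F)
A(u) = -3*u² (A(u) = (2 - 1*5)*u² = (2 - 5)*u² = -3*u²)
S = 98279 (S = 215 - 3*(-12)²*(-227) = 215 - 3*144*(-227) = 215 - 432*(-227) = 215 + 98064 = 98279)
S - 1/(380041 + N(X, -552)) = 98279 - 1/(380041 + (¾ + (⅛)*(-113))) = 98279 - 1/(380041 + (¾ - 113/8)) = 98279 - 1/(380041 - 107/8) = 98279 - 1/3040221/8 = 98279 - 1*8/3040221 = 98279 - 8/3040221 = 298789879651/3040221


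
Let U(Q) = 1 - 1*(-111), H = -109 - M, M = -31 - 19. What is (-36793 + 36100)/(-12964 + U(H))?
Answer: 11/204 ≈ 0.053922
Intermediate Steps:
M = -50
H = -59 (H = -109 - 1*(-50) = -109 + 50 = -59)
U(Q) = 112 (U(Q) = 1 + 111 = 112)
(-36793 + 36100)/(-12964 + U(H)) = (-36793 + 36100)/(-12964 + 112) = -693/(-12852) = -693*(-1/12852) = 11/204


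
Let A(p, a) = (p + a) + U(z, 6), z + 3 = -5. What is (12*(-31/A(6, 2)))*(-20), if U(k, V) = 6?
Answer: 3720/7 ≈ 531.43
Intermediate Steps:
z = -8 (z = -3 - 5 = -8)
A(p, a) = 6 + a + p (A(p, a) = (p + a) + 6 = (a + p) + 6 = 6 + a + p)
(12*(-31/A(6, 2)))*(-20) = (12*(-31/(6 + 2 + 6)))*(-20) = (12*(-31/14))*(-20) = -186/7*(-20) = 3720/7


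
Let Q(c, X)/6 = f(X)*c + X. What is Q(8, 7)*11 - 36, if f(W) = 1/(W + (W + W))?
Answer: 3158/7 ≈ 451.14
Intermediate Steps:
f(W) = 1/(3*W) (f(W) = 1/(W + 2*W) = 1/(3*W))
Q(c, X) = 6*X + 2*c/X (Q(c, X) = 6*((1/(3*X))*c + X) = 6*(c/(3*X) + X) = 6*(X + c/(3*X)) = 6*X + 2*c/X)
Q(8, 7)*11 - 36 = (6*7 + 2*8/7)*11 - 36 = (42 + 2*8*(⅐))*11 - 36 = (42 + 16/7)*11 - 36 = (310/7)*11 - 36 = 3410/7 - 36 = 3158/7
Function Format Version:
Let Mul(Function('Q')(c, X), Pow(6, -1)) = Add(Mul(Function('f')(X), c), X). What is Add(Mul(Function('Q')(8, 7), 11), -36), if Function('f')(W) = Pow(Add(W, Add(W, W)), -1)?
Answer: Rational(3158, 7) ≈ 451.14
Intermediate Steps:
Function('f')(W) = Mul(Rational(1, 3), Pow(W, -1)) (Function('f')(W) = Pow(Add(W, Mul(2, W)), -1) = Pow(Mul(3, W), -1) = Mul(Rational(1, 3), Pow(W, -1)))
Function('Q')(c, X) = Add(Mul(6, X), Mul(2, c, Pow(X, -1))) (Function('Q')(c, X) = Mul(6, Add(Mul(Mul(Rational(1, 3), Pow(X, -1)), c), X)) = Mul(6, Add(Mul(Rational(1, 3), c, Pow(X, -1)), X)) = Mul(6, Add(X, Mul(Rational(1, 3), c, Pow(X, -1)))) = Add(Mul(6, X), Mul(2, c, Pow(X, -1))))
Add(Mul(Function('Q')(8, 7), 11), -36) = Add(Mul(Add(Mul(6, 7), Mul(2, 8, Pow(7, -1))), 11), -36) = Add(Mul(Add(42, Mul(2, 8, Rational(1, 7))), 11), -36) = Add(Mul(Add(42, Rational(16, 7)), 11), -36) = Add(Mul(Rational(310, 7), 11), -36) = Add(Rational(3410, 7), -36) = Rational(3158, 7)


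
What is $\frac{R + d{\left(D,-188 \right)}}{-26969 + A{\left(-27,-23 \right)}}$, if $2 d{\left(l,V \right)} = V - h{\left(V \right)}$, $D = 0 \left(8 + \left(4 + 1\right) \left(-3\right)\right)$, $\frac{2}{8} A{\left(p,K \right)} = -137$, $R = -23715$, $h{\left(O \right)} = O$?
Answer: $\frac{23715}{27517} \approx 0.86183$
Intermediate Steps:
$A{\left(p,K \right)} = -548$ ($A{\left(p,K \right)} = 4 \left(-137\right) = -548$)
$D = 0$ ($D = 0 \left(8 + 5 \left(-3\right)\right) = 0 \left(8 - 15\right) = 0 \left(-7\right) = 0$)
$d{\left(l,V \right)} = 0$ ($d{\left(l,V \right)} = \frac{V - V}{2} = \frac{1}{2} \cdot 0 = 0$)
$\frac{R + d{\left(D,-188 \right)}}{-26969 + A{\left(-27,-23 \right)}} = \frac{-23715 + 0}{-26969 - 548} = - \frac{23715}{-27517} = \left(-23715\right) \left(- \frac{1}{27517}\right) = \frac{23715}{27517}$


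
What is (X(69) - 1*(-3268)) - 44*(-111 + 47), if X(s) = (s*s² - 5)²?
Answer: 107914884100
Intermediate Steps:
X(s) = (-5 + s³)² (X(s) = (s³ - 5)² = (-5 + s³)²)
(X(69) - 1*(-3268)) - 44*(-111 + 47) = ((-5 + 69³)² - 1*(-3268)) - 44*(-111 + 47) = ((-5 + 328509)² + 3268) - 44*(-64) = (328504² + 3268) - 1*(-2816) = (107914878016 + 3268) + 2816 = 107914881284 + 2816 = 107914884100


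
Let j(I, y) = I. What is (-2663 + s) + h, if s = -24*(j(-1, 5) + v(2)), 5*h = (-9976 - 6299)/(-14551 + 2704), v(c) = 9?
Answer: -11273310/3949 ≈ -2854.7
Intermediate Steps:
h = 1085/3949 (h = ((-9976 - 6299)/(-14551 + 2704))/5 = (-16275/(-11847))/5 = (-16275*(-1/11847))/5 = (⅕)*(5425/3949) = 1085/3949 ≈ 0.27475)
s = -192 (s = -24*(-1 + 9) = -24*8 = -192)
(-2663 + s) + h = (-2663 - 192) + 1085/3949 = -2855 + 1085/3949 = -11273310/3949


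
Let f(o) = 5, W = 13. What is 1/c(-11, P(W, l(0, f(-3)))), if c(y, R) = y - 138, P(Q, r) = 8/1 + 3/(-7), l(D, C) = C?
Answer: -1/149 ≈ -0.0067114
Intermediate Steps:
P(Q, r) = 53/7 (P(Q, r) = 8*1 + 3*(-1/7) = 8 - 3/7 = 53/7)
c(y, R) = -138 + y
1/c(-11, P(W, l(0, f(-3)))) = 1/(-138 - 11) = 1/(-149) = -1/149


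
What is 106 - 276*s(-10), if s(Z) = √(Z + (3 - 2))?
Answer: 106 - 828*I ≈ 106.0 - 828.0*I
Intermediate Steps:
s(Z) = √(1 + Z) (s(Z) = √(Z + 1) = √(1 + Z))
106 - 276*s(-10) = 106 - 276*√(1 - 10) = 106 - 828*I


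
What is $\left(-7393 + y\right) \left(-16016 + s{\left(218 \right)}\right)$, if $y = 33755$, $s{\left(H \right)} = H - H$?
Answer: $-422213792$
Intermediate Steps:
$s{\left(H \right)} = 0$
$\left(-7393 + y\right) \left(-16016 + s{\left(218 \right)}\right) = \left(-7393 + 33755\right) \left(-16016 + 0\right) = 26362 \left(-16016\right) = -422213792$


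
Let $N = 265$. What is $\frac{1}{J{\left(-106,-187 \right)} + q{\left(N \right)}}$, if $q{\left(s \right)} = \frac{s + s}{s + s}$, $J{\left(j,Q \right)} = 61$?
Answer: $\frac{1}{62} \approx 0.016129$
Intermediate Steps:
$q{\left(s \right)} = 1$ ($q{\left(s \right)} = \frac{2 s}{2 s} = 2 s \frac{1}{2 s} = 1$)
$\frac{1}{J{\left(-106,-187 \right)} + q{\left(N \right)}} = \frac{1}{61 + 1} = \frac{1}{62}$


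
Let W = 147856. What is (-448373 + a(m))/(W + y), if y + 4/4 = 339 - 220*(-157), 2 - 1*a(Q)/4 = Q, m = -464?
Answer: -446509/182734 ≈ -2.4435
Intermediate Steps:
a(Q) = 8 - 4*Q
y = 34878 (y = -1 + (339 - 220*(-157)) = -1 + (339 + 34540) = -1 + 34879 = 34878)
(-448373 + a(m))/(W + y) = (-448373 + (8 - 4*(-464)))/(147856 + 34878) = (-448373 + (8 + 1856))/182734 = (-448373 + 1864)*(1/182734) = -446509*1/182734 = -446509/182734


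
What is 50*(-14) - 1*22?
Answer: -722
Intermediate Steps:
50*(-14) - 1*22 = -700 - 22 = -722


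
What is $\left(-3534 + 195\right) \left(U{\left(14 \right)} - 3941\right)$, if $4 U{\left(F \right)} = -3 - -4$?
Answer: $\frac{52632657}{4} \approx 1.3158 \cdot 10^{7}$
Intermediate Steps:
$U{\left(F \right)} = \frac{1}{4}$ ($U{\left(F \right)} = \frac{-3 - -4}{4} = \frac{-3 + 4}{4} = \frac{1}{4} \cdot 1 = \frac{1}{4}$)
$\left(-3534 + 195\right) \left(U{\left(14 \right)} - 3941\right) = \left(-3534 + 195\right) \left(\frac{1}{4} - 3941\right) = \left(-3339\right) \left(- \frac{15763}{4}\right) = \frac{52632657}{4}$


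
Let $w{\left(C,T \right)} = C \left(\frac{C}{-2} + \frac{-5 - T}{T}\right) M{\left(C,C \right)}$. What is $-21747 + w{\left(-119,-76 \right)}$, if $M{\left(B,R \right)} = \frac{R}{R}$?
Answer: $- \frac{2182441}{76} \approx -28716.0$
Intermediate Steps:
$M{\left(B,R \right)} = 1$
$w{\left(C,T \right)} = C \left(- \frac{C}{2} + \frac{-5 - T}{T}\right)$ ($w{\left(C,T \right)} = C \left(\frac{C}{-2} + \frac{-5 - T}{T}\right) 1 = C \left(C \left(- \frac{1}{2}\right) + \frac{-5 - T}{T}\right) 1 = C \left(- \frac{C}{2} + \frac{-5 - T}{T}\right) 1 = C \left(- \frac{C}{2} + \frac{-5 - T}{T}\right)$)
$-21747 + w{\left(-119,-76 \right)} = -21747 - - \frac{119 \left(10 - 76 \left(2 - 119\right)\right)}{2 \left(-76\right)} = -21747 - \left(- \frac{119}{2}\right) \left(- \frac{1}{76}\right) \left(10 - -8892\right) = -21747 - \left(- \frac{119}{2}\right) \left(- \frac{1}{76}\right) \left(10 + 8892\right) = -21747 - \left(- \frac{119}{2}\right) \left(- \frac{1}{76}\right) 8902 = -21747 - \frac{529669}{76} = - \frac{2182441}{76}$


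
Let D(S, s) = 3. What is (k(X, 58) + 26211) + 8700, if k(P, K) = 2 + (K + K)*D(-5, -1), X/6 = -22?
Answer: 35261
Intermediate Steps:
X = -132 (X = 6*(-22) = -132)
k(P, K) = 2 + 6*K (k(P, K) = 2 + (K + K)*3 = 2 + (2*K)*3 = 2 + 6*K)
(k(X, 58) + 26211) + 8700 = ((2 + 6*58) + 26211) + 8700 = ((2 + 348) + 26211) + 8700 = (350 + 26211) + 8700 = 26561 + 8700 = 35261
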